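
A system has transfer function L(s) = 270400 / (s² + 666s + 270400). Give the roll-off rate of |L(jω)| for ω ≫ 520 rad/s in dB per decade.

-40 dB/decade

With 0 zeros and 2 poles, the high-frequency asymptotic slope is 20 × (0 − 2) = -40 dB/decade.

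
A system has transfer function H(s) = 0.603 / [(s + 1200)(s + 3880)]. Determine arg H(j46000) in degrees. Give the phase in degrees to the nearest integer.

∠(j46000 + 1200) = arctan(46000/1200) = 88.51°
∠(j46000 + 3880) = arctan(46000/3880) = 85.18°
∠H(j46000) = − (88.51° + 85.18°) = -173.68°

-174°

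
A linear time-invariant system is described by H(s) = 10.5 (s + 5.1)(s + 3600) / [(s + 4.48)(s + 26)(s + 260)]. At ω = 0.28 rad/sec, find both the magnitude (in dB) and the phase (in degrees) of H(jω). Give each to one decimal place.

|j0.28 + 5.1| = √(0.28² + 5.1²) = 5.108
|j0.28 + 3600| = √(0.28² + 3600²) = 3600
|j0.28 + 4.48| = √(0.28² + 4.48²) = 4.489
|j0.28 + 26| = √(0.28² + 26²) = 26
|j0.28 + 260| = √(0.28² + 260²) = 260
|H(j0.28)| = 10.5 × 5.108 × 3600 / (4.489 × 26 × 260) = 6.3624
20 log₁₀(6.3624) = 16.07 dB
∠(j0.28 + 5.1) = arctan(0.28/5.1) = 3.14°
∠(j0.28 + 3600) = arctan(0.28/3600) = 0.00°
∠(j0.28 + 4.48) = arctan(0.28/4.48) = 3.58°
∠(j0.28 + 26) = arctan(0.28/26) = 0.62°
∠(j0.28 + 260) = arctan(0.28/260) = 0.06°
∠H(j0.28) = 3.14° + 0.00° − (3.58° + 0.62° + 0.06°) = -1.11°

|H| = 16.1 dB, ∠H = -1.1°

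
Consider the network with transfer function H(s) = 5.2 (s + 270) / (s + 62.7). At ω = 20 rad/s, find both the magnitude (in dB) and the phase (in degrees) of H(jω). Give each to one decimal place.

|H| = 26.6 dB, ∠H = -13.5 deg

|j20 + 270| = √(20² + 270²) = 270.7
|j20 + 62.7| = √(20² + 62.7²) = 65.81
|H(j20)| = 5.2 × 270.7 / 65.81 = 21.392
20 log₁₀(21.392) = 26.60 dB
∠(j20 + 270) = arctan(20/270) = 4.24°
∠(j20 + 62.7) = arctan(20/62.7) = 17.69°
∠H(j20) = 4.24° − 17.69° = -13.46°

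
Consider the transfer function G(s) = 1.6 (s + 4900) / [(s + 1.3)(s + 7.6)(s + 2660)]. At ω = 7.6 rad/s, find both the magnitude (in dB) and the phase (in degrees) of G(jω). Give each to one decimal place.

|j7.6 + 4900| = √(7.6² + 4900²) = 4900
|j7.6 + 1.3| = √(7.6² + 1.3²) = 7.71
|j7.6 + 7.6| = √(7.6² + 7.6²) = 10.75
|j7.6 + 2660| = √(7.6² + 2660²) = 2660
|G(j7.6)| = 1.6 × 4900 / (7.71 × 10.75 × 2660) = 0.035565
20 log₁₀(0.035565) = -28.98 dB
∠(j7.6 + 4900) = arctan(7.6/4900) = 0.09°
∠(j7.6 + 1.3) = arctan(7.6/1.3) = 80.29°
∠(j7.6 + 7.6) = arctan(7.6/7.6) = 45.00°
∠(j7.6 + 2660) = arctan(7.6/2660) = 0.16°
∠G(j7.6) = 0.09° − (80.29° + 45.00° + 0.16°) = -125.37°

|G| = -29.0 dB, ∠G = -125.4°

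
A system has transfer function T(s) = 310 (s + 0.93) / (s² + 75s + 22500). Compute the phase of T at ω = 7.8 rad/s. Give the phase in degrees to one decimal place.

81.7 deg

∠(j7.8 + 0.93) = arctan(7.8/0.93) = 83.20°
∠[(j7.8)² + 75(j7.8) + 22500] = ∠[22439 + j585] = 1.49°
∠T(j7.8) = 83.20° − 1.49° = 81.71°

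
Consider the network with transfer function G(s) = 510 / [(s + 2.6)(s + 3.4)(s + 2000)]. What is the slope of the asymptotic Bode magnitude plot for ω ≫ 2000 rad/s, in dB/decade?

-60 dB/decade

With 0 zeros and 3 poles, the high-frequency asymptotic slope is 20 × (0 − 3) = -60 dB/decade.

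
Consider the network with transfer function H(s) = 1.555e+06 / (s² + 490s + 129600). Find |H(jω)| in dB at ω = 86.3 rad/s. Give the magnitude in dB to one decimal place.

|(j86.3)² + 490(j86.3) + 129600| = |1.2215e+05 + j42287| = 1.293e+05
|H(j86.3)| = 1.555e+06 / 1.293e+05 = 12.03
20 log₁₀(12.03) = 21.61 dB

21.6 dB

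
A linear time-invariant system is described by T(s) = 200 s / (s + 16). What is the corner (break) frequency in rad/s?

The single real pole at s = −16 gives a corner at ω = 16 rad/s.

16 rad/s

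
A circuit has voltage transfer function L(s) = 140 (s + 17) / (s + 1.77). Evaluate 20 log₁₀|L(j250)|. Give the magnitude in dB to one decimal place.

|j250 + 17| = √(250² + 17²) = 250.6
|j250 + 1.77| = √(250² + 1.77²) = 250
|L(j250)| = 140 × 250.6 / 250 = 140.32
20 log₁₀(140.32) = 42.94 dB

42.9 dB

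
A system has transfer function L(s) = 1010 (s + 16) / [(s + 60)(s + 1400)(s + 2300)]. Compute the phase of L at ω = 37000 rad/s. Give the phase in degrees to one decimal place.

-174.2°

∠(j37000 + 16) = arctan(37000/16) = 89.98°
∠(j37000 + 60) = arctan(37000/60) = 89.91°
∠(j37000 + 1400) = arctan(37000/1400) = 87.83°
∠(j37000 + 2300) = arctan(37000/2300) = 86.44°
∠L(j37000) = 89.98° − (89.91° + 87.83° + 86.44°) = -174.21°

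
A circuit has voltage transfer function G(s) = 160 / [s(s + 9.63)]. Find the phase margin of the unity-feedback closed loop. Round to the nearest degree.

41°

Gain crossover: |G(jω)| = 1 at ω ≈ 11 rad/s.
∠G(j11) = −90° − arctan(11/9.63) ≈ -138.71°
PM = 180° + (-138.71°) = 41.29°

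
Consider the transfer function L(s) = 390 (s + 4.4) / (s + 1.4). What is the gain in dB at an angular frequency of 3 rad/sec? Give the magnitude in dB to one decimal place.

56.0 dB

|j3 + 4.4| = √(3² + 4.4²) = 5.325
|j3 + 1.4| = √(3² + 1.4²) = 3.311
|L(j3)| = 390 × 5.325 / 3.311 = 627.35
20 log₁₀(627.35) = 55.95 dB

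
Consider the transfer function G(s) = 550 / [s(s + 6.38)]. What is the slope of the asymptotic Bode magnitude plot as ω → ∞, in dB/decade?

-40 dB/decade

With 0 zeros and 2 poles, the high-frequency asymptotic slope is 20 × (0 − 2) = -40 dB/decade.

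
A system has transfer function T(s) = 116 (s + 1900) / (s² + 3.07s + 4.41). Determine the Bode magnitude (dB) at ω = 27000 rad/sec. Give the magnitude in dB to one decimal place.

|j27000 + 1900| = √(27000² + 1900²) = 2.707e+04
|(j27000)² + 3.07(j27000) + 4.41| = |-7.29e+08 + j82890| = 7.29e+08
|T(j27000)| = 116 × 2.707e+04 / 7.29e+08 = 0.0043069
20 log₁₀(0.0043069) = -47.32 dB

-47.3 dB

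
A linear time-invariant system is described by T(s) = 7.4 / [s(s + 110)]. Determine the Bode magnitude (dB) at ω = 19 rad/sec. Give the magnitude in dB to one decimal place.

-49.1 dB

|j19 + 110| = √(19² + 110²) = 111.6
|j19| = 19
|T(j19)| = 7.4 / (111.6 × 19) = 0.003489
20 log₁₀(0.003489) = -49.15 dB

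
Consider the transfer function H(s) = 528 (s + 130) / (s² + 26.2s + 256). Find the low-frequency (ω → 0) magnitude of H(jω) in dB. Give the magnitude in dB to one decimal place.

48.6 dB

H(0) = 528 × 130 / 256 = 268.12
20 log₁₀(268.12) = 48.57 dB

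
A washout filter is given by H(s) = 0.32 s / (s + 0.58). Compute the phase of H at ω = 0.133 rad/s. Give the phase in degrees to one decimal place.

∠(j0.133) = 90.00°
∠(j0.133 + 0.58) = arctan(0.133/0.58) = 12.92°
∠H(j0.133) = 90.00° − 12.92° = 77.08°

77.1°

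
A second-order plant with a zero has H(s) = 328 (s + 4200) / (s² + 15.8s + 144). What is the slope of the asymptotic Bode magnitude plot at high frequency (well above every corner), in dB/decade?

With 1 zero and 2 poles, the high-frequency asymptotic slope is 20 × (1 − 2) = -20 dB/decade.

-20 dB/decade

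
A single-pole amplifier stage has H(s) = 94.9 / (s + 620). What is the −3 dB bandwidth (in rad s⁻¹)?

For a single-pole low-pass, the −3 dB point is at the pole: ω = 620 rad s⁻¹.

620 rad s⁻¹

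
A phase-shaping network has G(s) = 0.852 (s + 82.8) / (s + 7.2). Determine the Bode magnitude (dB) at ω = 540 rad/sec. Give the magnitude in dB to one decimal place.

|j540 + 82.8| = √(540² + 82.8²) = 546.3
|j540 + 7.2| = √(540² + 7.2²) = 540
|G(j540)| = 0.852 × 546.3 / 540 = 0.86188
20 log₁₀(0.86188) = -1.29 dB

-1.3 dB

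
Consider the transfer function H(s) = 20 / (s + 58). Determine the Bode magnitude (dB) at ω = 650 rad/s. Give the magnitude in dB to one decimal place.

-30.3 dB

|j650 + 58| = √(650² + 58²) = 652.6
|H(j650)| = 20 / 652.6 = 0.030647
20 log₁₀(0.030647) = -30.27 dB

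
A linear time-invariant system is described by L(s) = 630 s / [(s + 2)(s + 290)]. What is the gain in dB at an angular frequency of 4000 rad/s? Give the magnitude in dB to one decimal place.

|j4000| = 4000
|j4000 + 2| = √(4000² + 2²) = 4000
|j4000 + 290| = √(4000² + 290²) = 4010
|L(j4000)| = 630 × 4000 / (4000 × 4010) = 0.15709
20 log₁₀(0.15709) = -16.08 dB

-16.1 dB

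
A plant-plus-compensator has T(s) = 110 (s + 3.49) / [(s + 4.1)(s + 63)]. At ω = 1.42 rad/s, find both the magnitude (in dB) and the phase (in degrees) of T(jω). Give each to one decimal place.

|T| = 3.6 dB, ∠T = 1.7 deg

|j1.42 + 3.49| = √(1.42² + 3.49²) = 3.768
|j1.42 + 4.1| = √(1.42² + 4.1²) = 4.339
|j1.42 + 63| = √(1.42² + 63²) = 63.02
|T(j1.42)| = 110 × 3.768 / (4.339 × 63.02) = 1.5158
20 log₁₀(1.5158) = 3.61 dB
∠(j1.42 + 3.49) = arctan(1.42/3.49) = 22.14°
∠(j1.42 + 4.1) = arctan(1.42/4.1) = 19.10°
∠(j1.42 + 63) = arctan(1.42/63) = 1.29°
∠T(j1.42) = 22.14° − (19.10° + 1.29°) = 1.75°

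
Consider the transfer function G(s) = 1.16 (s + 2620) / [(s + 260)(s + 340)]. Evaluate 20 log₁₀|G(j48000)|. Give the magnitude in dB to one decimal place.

|j48000 + 2620| = √(48000² + 2620²) = 4.807e+04
|j48000 + 260| = √(48000² + 260²) = 4.8e+04
|j48000 + 340| = √(48000² + 340²) = 4.8e+04
|G(j48000)| = 1.16 × 4.807e+04 / (4.8e+04 × 4.8e+04) = 2.4202e-05
20 log₁₀(2.4202e-05) = -92.32 dB

-92.3 dB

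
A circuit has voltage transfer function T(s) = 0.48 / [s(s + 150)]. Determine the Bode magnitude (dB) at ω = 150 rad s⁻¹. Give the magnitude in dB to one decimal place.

-96.4 dB

|j150 + 150| = √(150² + 150²) = 212.1
|j150| = 150
|T(j150)| = 0.48 / (212.1 × 150) = 1.5085e-05
20 log₁₀(1.5085e-05) = -96.43 dB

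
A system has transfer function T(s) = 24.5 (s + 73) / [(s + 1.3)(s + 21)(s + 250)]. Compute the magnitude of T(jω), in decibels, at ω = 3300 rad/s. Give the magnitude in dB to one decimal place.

-113.0 dB

|j3300 + 73| = √(3300² + 73²) = 3301
|j3300 + 1.3| = √(3300² + 1.3²) = 3300
|j3300 + 21| = √(3300² + 21²) = 3300
|j3300 + 250| = √(3300² + 250²) = 3309
|T(j3300)| = 24.5 × 3301 / (3300 × 3300 × 3309) = 2.2438e-06
20 log₁₀(2.2438e-06) = -112.98 dB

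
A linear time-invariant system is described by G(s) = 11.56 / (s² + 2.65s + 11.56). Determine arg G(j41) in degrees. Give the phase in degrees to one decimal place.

-176.3°

∠[(j41)² + 2.65(j41) + 11.56] = ∠[-1669.4 + j108.65] = 176.28°
∠G(j41) = −176.28° = -176.28°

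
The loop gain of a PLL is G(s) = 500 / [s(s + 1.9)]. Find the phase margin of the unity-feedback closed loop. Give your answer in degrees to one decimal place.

4.9°

Gain crossover: |G(jω)| = 1 at ω ≈ 22.3 rad/s.
∠G(j22.3) = −90° − arctan(22.3/1.9) ≈ -175.13°
PM = 180° + (-175.13°) = 4.87°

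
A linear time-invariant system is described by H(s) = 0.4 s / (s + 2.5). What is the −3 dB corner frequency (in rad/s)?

2.5 rad/s

For a single-pole high-pass, the −3 dB point is at the pole: ω = 2.5 rad/s.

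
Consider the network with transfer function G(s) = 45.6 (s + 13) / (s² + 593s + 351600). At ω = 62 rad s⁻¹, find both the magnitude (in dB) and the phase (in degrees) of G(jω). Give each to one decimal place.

|j62 + 13| = √(62² + 13²) = 63.35
|(j62)² + 593(j62) + 351600| = |3.4776e+05 + j36766| = 3.497e+05
|G(j62)| = 45.6 × 63.35 / 3.497e+05 = 0.0082606
20 log₁₀(0.0082606) = -41.66 dB
∠(j62 + 13) = arctan(62/13) = 78.16°
∠[(j62)² + 593(j62) + 351600] = ∠[3.4776e+05 + j36766] = 6.04°
∠G(j62) = 78.16° − 6.04° = 72.12°

|G| = -41.7 dB, ∠G = 72.1°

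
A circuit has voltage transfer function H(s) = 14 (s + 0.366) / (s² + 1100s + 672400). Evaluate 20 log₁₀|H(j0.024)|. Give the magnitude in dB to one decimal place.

-102.3 dB

|j0.024 + 0.366| = √(0.024² + 0.366²) = 0.3668
|(j0.024)² + 1100(j0.024) + 672400| = |6.724e+05 + j26.4| = 6.724e+05
|H(j0.024)| = 14 × 0.3668 / 6.724e+05 = 7.6368e-06
20 log₁₀(7.6368e-06) = -102.34 dB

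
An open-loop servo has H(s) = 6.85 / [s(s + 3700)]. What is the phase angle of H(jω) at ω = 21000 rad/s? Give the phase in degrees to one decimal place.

-170.0°

∠(j21000 + 3700) = arctan(21000/3700) = 80.01°
∠(j21000) = 90.00°
∠H(j21000) = − (80.01° + 90.00°) = -170.01°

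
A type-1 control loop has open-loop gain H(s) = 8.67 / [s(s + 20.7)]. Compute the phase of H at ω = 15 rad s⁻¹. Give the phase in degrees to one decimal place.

∠(j15 + 20.7) = arctan(15/20.7) = 35.93°
∠(j15) = 90.00°
∠H(j15) = − (35.93° + 90.00°) = -125.93°

-125.9°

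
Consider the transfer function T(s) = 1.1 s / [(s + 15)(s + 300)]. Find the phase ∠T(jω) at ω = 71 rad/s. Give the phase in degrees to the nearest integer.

-1°

∠(j71) = 90.00°
∠(j71 + 15) = arctan(71/15) = 78.07°
∠(j71 + 300) = arctan(71/300) = 13.32°
∠T(j71) = 90.00° − (78.07° + 13.32°) = -1.39°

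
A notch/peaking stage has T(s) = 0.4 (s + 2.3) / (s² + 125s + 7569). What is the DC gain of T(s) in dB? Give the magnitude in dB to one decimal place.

T(0) = 0.4 × 2.3 / 7569 = 0.00012155
20 log₁₀(0.00012155) = -78.31 dB

-78.3 dB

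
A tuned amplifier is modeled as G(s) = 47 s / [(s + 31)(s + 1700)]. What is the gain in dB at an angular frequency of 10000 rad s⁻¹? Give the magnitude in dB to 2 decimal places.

|j10000| = 1e+04
|j10000 + 31| = √(10000² + 31²) = 1e+04
|j10000 + 1700| = √(10000² + 1700²) = 1.014e+04
|G(j10000)| = 47 × 1e+04 / (1e+04 × 1.014e+04) = 0.0046335
20 log₁₀(0.0046335) = -46.682 dB

-46.68 dB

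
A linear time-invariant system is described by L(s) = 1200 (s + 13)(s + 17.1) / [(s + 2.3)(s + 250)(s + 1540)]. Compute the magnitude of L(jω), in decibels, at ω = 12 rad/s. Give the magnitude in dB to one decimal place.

|j12 + 13| = √(12² + 13²) = 17.69
|j12 + 17.1| = √(12² + 17.1²) = 20.89
|j12 + 2.3| = √(12² + 2.3²) = 12.22
|j12 + 250| = √(12² + 250²) = 250.3
|j12 + 1540| = √(12² + 1540²) = 1540
|L(j12)| = 1200 × 17.69 × 20.89 / (12.22 × 250.3 × 1540) = 0.09417
20 log₁₀(0.09417) = -20.52 dB

-20.5 dB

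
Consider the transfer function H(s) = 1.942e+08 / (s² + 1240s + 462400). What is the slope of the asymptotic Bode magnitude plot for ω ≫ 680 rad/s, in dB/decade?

With 0 zeros and 2 poles, the high-frequency asymptotic slope is 20 × (0 − 2) = -40 dB/decade.

-40 dB/decade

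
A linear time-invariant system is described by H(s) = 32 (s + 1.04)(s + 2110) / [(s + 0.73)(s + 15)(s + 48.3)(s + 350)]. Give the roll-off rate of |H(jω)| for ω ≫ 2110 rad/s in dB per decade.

-40 dB/decade

With 2 zeros and 4 poles, the high-frequency asymptotic slope is 20 × (2 − 4) = -40 dB/decade.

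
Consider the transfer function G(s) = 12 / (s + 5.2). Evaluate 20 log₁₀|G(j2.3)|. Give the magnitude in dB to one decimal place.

6.5 dB

|j2.3 + 5.2| = √(2.3² + 5.2²) = 5.686
|G(j2.3)| = 12 / 5.686 = 2.1105
20 log₁₀(2.1105) = 6.49 dB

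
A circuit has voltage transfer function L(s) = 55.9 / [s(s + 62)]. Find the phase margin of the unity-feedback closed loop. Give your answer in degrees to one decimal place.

89.2°

Gain crossover: |L(jω)| = 1 at ω ≈ 0.902 rad/s.
∠L(j0.902) = −90° − arctan(0.902/62) ≈ -90.83°
PM = 180° + (-90.83°) = 89.17°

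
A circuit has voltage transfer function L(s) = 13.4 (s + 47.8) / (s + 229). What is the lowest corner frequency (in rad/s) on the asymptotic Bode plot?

Break frequencies occur at each pole and zero magnitude: 47.8 rad/s, 229 rad/s.
The lowest is 47.8 rad/s.

47.8 rad/s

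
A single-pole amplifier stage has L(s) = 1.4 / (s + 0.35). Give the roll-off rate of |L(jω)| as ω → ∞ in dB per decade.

With 0 zeros and 1 pole, the high-frequency asymptotic slope is 20 × (0 − 1) = -20 dB/decade.

-20 dB/decade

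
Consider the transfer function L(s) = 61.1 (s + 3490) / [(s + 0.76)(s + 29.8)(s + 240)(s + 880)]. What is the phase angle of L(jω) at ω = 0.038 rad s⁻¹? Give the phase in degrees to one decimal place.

∠(j0.038 + 3490) = arctan(0.038/3490) = 0.00°
∠(j0.038 + 0.76) = arctan(0.038/0.76) = 2.86°
∠(j0.038 + 29.8) = arctan(0.038/29.8) = 0.07°
∠(j0.038 + 240) = arctan(0.038/240) = 0.01°
∠(j0.038 + 880) = arctan(0.038/880) = 0.00°
∠L(j0.038) = 0.00° − (2.86° + 0.07° + 0.01° + 0.00°) = -2.95°

-2.9°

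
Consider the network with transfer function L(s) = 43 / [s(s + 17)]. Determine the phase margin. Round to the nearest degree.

Gain crossover: |L(jω)| = 1 at ω ≈ 2.5 rad/s.
∠L(j2.5) = −90° − arctan(2.5/17) ≈ -98.37°
PM = 180° + (-98.37°) = 81.63°

82 deg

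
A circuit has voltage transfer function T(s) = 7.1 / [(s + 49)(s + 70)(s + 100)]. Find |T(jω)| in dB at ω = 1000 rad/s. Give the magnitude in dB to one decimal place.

-163.0 dB

|j1000 + 49| = √(1000² + 49²) = 1001
|j1000 + 70| = √(1000² + 70²) = 1002
|j1000 + 100| = √(1000² + 100²) = 1005
|T(j1000)| = 7.1 / (1001 × 1002 × 1005) = 7.0391e-09
20 log₁₀(7.0391e-09) = -163.05 dB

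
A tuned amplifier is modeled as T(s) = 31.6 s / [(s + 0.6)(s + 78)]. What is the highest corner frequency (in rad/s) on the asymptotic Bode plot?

78 rad/s

Break frequencies occur at each pole and zero magnitude: 0.6 rad/s, 78 rad/s.
The highest is 78 rad/s.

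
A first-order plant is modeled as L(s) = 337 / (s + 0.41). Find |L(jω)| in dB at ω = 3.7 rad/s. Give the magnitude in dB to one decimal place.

|j3.7 + 0.41| = √(3.7² + 0.41²) = 3.723
|L(j3.7)| = 337 / 3.723 = 90.527
20 log₁₀(90.527) = 39.14 dB

39.1 dB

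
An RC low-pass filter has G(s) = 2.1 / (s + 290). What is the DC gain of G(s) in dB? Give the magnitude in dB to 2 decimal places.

-42.80 dB

G(0) = 2.1 / 290 = 0.0072414
20 log₁₀(0.0072414) = -42.804 dB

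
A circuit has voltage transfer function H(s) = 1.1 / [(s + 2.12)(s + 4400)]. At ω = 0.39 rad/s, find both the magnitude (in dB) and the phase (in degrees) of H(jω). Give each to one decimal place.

|H| = -78.7 dB, ∠H = -10.4°

|j0.39 + 2.12| = √(0.39² + 2.12²) = 2.156
|j0.39 + 4400| = √(0.39² + 4400²) = 4400
|H(j0.39)| = 1.1 / (2.156 × 4400) = 0.00011598
20 log₁₀(0.00011598) = -78.71 dB
∠(j0.39 + 2.12) = arctan(0.39/2.12) = 10.42°
∠(j0.39 + 4400) = arctan(0.39/4400) = 0.01°
∠H(j0.39) = − (10.42° + 0.01°) = -10.43°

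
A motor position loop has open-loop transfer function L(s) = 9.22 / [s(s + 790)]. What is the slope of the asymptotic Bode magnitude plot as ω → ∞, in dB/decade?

With 0 zeros and 2 poles, the high-frequency asymptotic slope is 20 × (0 − 2) = -40 dB/decade.

-40 dB/decade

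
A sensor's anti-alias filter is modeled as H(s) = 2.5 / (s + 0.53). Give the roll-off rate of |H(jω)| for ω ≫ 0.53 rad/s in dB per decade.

-20 dB/decade

With 0 zeros and 1 pole, the high-frequency asymptotic slope is 20 × (0 − 1) = -20 dB/decade.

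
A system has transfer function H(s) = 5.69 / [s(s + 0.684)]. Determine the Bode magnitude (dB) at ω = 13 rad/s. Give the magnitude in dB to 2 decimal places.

-29.47 dB

|j13 + 0.684| = √(13² + 0.684²) = 13.02
|j13| = 13
|H(j13)| = 5.69 / (13.02 × 13) = 0.033622
20 log₁₀(0.033622) = -29.467 dB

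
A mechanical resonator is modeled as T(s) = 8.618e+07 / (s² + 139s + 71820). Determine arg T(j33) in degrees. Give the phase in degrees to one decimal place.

-3.7°

∠[(j33)² + 139(j33) + 71820] = ∠[70731 + j4587] = 3.71°
∠T(j33) = −3.71° = -3.71°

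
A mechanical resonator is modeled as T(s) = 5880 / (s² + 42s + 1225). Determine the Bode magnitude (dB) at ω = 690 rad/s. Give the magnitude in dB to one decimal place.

|(j690)² + 42(j690) + 1225| = |-4.7488e+05 + j28980| = 4.758e+05
|T(j690)| = 5880 / 4.758e+05 = 0.012359
20 log₁₀(0.012359) = -38.16 dB

-38.2 dB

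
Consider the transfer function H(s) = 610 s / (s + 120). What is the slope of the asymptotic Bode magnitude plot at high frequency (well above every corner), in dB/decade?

With 1 zero and 1 pole, the high-frequency asymptotic slope is 20 × (1 − 1) = 0 dB/decade.

0 dB/decade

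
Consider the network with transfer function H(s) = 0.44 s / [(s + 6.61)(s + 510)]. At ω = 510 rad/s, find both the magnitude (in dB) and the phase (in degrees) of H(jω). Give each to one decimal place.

|j510| = 510
|j510 + 6.61| = √(510² + 6.61²) = 510
|j510 + 510| = √(510² + 510²) = 721.2
|H(j510)| = 0.44 × 510 / (510 × 721.2) = 0.00061
20 log₁₀(0.00061) = -64.29 dB
∠(j510) = 90.00°
∠(j510 + 6.61) = arctan(510/6.61) = 89.26°
∠(j510 + 510) = arctan(510/510) = 45.00°
∠H(j510) = 90.00° − (89.26° + 45.00°) = -44.26°

|H| = -64.3 dB, ∠H = -44.3°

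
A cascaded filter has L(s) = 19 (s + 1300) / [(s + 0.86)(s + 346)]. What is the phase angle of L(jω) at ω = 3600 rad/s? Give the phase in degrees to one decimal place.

∠(j3600 + 1300) = arctan(3600/1300) = 70.14°
∠(j3600 + 0.86) = arctan(3600/0.86) = 89.99°
∠(j3600 + 346) = arctan(3600/346) = 84.51°
∠L(j3600) = 70.14° − (89.99° + 84.51°) = -104.35°

-104.4°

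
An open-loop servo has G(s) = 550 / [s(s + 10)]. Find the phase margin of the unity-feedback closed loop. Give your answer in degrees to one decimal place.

Gain crossover: |G(jω)| = 1 at ω ≈ 22.4 rad/s.
∠G(j22.4) = −90° − arctan(22.4/10) ≈ -155.95°
PM = 180° + (-155.95°) = 24.05°

24.0°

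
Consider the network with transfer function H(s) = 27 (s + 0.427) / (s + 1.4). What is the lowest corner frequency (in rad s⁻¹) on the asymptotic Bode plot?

Break frequencies occur at each pole and zero magnitude: 0.427 rad s⁻¹, 1.4 rad s⁻¹.
The lowest is 0.427 rad s⁻¹.

0.427 rad s⁻¹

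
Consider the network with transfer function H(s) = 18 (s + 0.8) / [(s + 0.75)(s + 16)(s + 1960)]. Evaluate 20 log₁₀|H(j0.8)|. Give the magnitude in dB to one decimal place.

|j0.8 + 0.8| = √(0.8² + 0.8²) = 1.131
|j0.8 + 0.75| = √(0.8² + 0.75²) = 1.097
|j0.8 + 16| = √(0.8² + 16²) = 16.02
|j0.8 + 1960| = √(0.8² + 1960²) = 1960
|H(j0.8)| = 18 × 1.131 / (1.097 × 16.02 × 1960) = 0.00059145
20 log₁₀(0.00059145) = -64.56 dB

-64.6 dB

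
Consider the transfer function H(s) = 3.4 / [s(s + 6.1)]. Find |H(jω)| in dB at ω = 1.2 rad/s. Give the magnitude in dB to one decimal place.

-6.8 dB

|j1.2 + 6.1| = √(1.2² + 6.1²) = 6.217
|j1.2| = 1.2
|H(j1.2)| = 3.4 / (6.217 × 1.2) = 0.45575
20 log₁₀(0.45575) = -6.83 dB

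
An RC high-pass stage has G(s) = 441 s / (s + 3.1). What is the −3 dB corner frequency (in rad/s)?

3.1 rad/s

For a single-pole high-pass, the −3 dB point is at the pole: ω = 3.1 rad/s.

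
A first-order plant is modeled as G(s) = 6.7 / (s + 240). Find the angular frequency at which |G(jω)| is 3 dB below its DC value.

240 rad s⁻¹

For a single-pole low-pass, the −3 dB point is at the pole: ω = 240 rad s⁻¹.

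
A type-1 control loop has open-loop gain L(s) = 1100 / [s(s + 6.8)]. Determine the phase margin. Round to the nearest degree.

Gain crossover: |L(jω)| = 1 at ω ≈ 32.8 rad s⁻¹.
∠L(j32.8) = −90° − arctan(32.8/6.8) ≈ -168.29°
PM = 180° + (-168.29°) = 11.71°

12°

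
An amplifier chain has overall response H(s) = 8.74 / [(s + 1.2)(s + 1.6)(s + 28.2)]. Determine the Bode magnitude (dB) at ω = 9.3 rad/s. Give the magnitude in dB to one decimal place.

|j9.3 + 1.2| = √(9.3² + 1.2²) = 9.377
|j9.3 + 1.6| = √(9.3² + 1.6²) = 9.437
|j9.3 + 28.2| = √(9.3² + 28.2²) = 29.69
|H(j9.3)| = 8.74 / (9.377 × 9.437 × 29.69) = 0.0033263
20 log₁₀(0.0033263) = -49.56 dB

-49.6 dB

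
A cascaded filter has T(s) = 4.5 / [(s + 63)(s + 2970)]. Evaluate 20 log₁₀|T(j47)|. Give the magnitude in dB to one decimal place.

|j47 + 63| = √(47² + 63²) = 78.6
|j47 + 2970| = √(47² + 2970²) = 2970
|T(j47)| = 4.5 / (78.6 × 2970) = 1.9274e-05
20 log₁₀(1.9274e-05) = -94.30 dB

-94.3 dB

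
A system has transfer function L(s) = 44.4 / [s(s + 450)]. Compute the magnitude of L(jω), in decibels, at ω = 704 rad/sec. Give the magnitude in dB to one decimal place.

|j704 + 450| = √(704² + 450²) = 835.5
|j704| = 704
|L(j704)| = 44.4 / (835.5 × 704) = 7.5483e-05
20 log₁₀(7.5483e-05) = -82.44 dB

-82.4 dB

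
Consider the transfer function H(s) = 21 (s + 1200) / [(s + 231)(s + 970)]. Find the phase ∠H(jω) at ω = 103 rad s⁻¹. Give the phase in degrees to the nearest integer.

-25°

∠(j103 + 1200) = arctan(103/1200) = 4.91°
∠(j103 + 231) = arctan(103/231) = 24.03°
∠(j103 + 970) = arctan(103/970) = 6.06°
∠H(j103) = 4.91° − (24.03° + 6.06°) = -25.19°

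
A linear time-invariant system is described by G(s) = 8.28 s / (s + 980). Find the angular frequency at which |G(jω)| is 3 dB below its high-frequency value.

980 rad s⁻¹

For a single-pole high-pass, the −3 dB point is at the pole: ω = 980 rad s⁻¹.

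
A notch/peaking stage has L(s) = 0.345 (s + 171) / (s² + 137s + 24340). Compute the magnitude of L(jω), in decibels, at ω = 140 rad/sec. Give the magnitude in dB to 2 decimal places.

|j140 + 171| = √(140² + 171²) = 221
|(j140)² + 137(j140) + 24340| = |4740 + j19180| = 1.976e+04
|L(j140)| = 0.345 × 221 / 1.976e+04 = 0.0038591
20 log₁₀(0.0038591) = -48.270 dB

-48.27 dB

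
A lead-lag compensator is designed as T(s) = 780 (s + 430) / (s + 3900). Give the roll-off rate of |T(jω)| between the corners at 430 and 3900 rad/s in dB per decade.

20 dB/decade

In this band the factors already past their corner are: zero at 430; net slope = 20 dB/decade.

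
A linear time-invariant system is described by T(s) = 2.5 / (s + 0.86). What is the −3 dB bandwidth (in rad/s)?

For a single-pole low-pass, the −3 dB point is at the pole: ω = 0.86 rad/s.

0.86 rad/s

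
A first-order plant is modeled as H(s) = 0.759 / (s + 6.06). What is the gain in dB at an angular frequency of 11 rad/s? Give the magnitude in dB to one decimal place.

|j11 + 6.06| = √(11² + 6.06²) = 12.56
|H(j11)| = 0.759 / 12.56 = 0.060436
20 log₁₀(0.060436) = -24.37 dB

-24.4 dB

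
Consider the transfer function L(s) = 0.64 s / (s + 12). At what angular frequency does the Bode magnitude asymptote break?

The single real pole at s = −12 gives a corner at ω = 12 rad/s.

12 rad/s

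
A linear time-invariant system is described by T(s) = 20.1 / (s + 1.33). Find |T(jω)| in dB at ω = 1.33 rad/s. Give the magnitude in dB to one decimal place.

|j1.33 + 1.33| = √(1.33² + 1.33²) = 1.881
|T(j1.33)| = 20.1 / 1.881 = 10.686
20 log₁₀(10.686) = 20.58 dB

20.6 dB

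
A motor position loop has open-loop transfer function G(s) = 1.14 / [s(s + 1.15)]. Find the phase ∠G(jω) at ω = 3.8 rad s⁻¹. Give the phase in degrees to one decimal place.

∠(j3.8 + 1.15) = arctan(3.8/1.15) = 73.16°
∠(j3.8) = 90.00°
∠G(j3.8) = − (73.16° + 90.00°) = -163.16°

-163.2°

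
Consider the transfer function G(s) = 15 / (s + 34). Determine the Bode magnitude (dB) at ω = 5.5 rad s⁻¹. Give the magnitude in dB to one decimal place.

|j5.5 + 34| = √(5.5² + 34²) = 34.44
|G(j5.5)| = 15 / 34.44 = 0.43552
20 log₁₀(0.43552) = -7.22 dB

-7.2 dB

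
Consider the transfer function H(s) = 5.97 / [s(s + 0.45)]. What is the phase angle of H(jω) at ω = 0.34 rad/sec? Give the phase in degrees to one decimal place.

∠(j0.34 + 0.45) = arctan(0.34/0.45) = 37.07°
∠(j0.34) = 90.00°
∠H(j0.34) = − (37.07° + 90.00°) = -127.07°

-127.1 deg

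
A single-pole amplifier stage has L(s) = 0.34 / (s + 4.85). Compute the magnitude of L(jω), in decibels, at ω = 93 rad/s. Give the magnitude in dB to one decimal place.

|j93 + 4.85| = √(93² + 4.85²) = 93.13
|L(j93)| = 0.34 / 93.13 = 0.003651
20 log₁₀(0.003651) = -48.75 dB

-48.8 dB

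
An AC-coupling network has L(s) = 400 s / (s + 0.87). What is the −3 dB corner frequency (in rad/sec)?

0.87 rad/sec

For a single-pole high-pass, the −3 dB point is at the pole: ω = 0.87 rad/sec.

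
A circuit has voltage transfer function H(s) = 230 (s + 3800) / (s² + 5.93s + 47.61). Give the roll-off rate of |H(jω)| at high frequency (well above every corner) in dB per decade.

With 1 zero and 2 poles, the high-frequency asymptotic slope is 20 × (1 − 2) = -20 dB/decade.

-20 dB/decade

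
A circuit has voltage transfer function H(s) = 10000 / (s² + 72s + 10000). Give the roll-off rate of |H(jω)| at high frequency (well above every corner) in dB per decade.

-40 dB/decade

With 0 zeros and 2 poles, the high-frequency asymptotic slope is 20 × (0 − 2) = -40 dB/decade.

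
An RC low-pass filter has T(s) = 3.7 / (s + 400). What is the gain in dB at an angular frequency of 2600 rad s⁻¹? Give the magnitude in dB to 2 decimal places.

|j2600 + 400| = √(2600² + 400²) = 2631
|T(j2600)| = 3.7 / 2631 = 0.0014065
20 log₁₀(0.0014065) = -57.037 dB

-57.04 dB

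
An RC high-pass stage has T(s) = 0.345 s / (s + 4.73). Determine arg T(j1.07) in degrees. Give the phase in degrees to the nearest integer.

∠(j1.07) = 90.00°
∠(j1.07 + 4.73) = arctan(1.07/4.73) = 12.75°
∠T(j1.07) = 90.00° − 12.75° = 77.25°

77°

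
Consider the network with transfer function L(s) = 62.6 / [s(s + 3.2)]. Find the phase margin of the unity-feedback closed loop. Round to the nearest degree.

23°

Gain crossover: |L(jω)| = 1 at ω ≈ 7.6 rad s⁻¹.
∠L(j7.6) = −90° − arctan(7.6/3.2) ≈ -157.15°
PM = 180° + (-157.15°) = 22.85°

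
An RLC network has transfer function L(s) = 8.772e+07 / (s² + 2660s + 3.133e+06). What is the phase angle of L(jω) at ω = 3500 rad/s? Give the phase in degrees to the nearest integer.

-134°

∠[(j3500)² + 2660(j3500) + 3.133e+06] = ∠[-9.117e+06 + j9.31e+06] = 134.40°
∠L(j3500) = −134.40° = -134.40°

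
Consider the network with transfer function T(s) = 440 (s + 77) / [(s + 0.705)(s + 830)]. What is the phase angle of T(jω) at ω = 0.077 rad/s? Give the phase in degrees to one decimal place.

-6.2 deg

∠(j0.077 + 77) = arctan(0.077/77) = 0.06°
∠(j0.077 + 0.705) = arctan(0.077/0.705) = 6.23°
∠(j0.077 + 830) = arctan(0.077/830) = 0.01°
∠T(j0.077) = 0.06° − (6.23° + 0.01°) = -6.18°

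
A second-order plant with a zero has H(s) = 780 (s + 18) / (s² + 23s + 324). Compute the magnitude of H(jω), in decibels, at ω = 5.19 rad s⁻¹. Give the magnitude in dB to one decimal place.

33.2 dB

|j5.19 + 18| = √(5.19² + 18²) = 18.73
|(j5.19)² + 23(j5.19) + 324| = |297.06 + j119.37| = 320.2
|H(j5.19)| = 780 × 18.73 / 320.2 = 45.641
20 log₁₀(45.641) = 33.19 dB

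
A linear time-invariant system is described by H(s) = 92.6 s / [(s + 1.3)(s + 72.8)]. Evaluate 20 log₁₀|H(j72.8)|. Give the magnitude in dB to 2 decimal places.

-0.92 dB

|j72.8| = 72.8
|j72.8 + 1.3| = √(72.8² + 1.3²) = 72.81
|j72.8 + 72.8| = √(72.8² + 72.8²) = 103
|H(j72.8)| = 92.6 × 72.8 / (72.81 × 103) = 0.89928
20 log₁₀(0.89928) = -0.922 dB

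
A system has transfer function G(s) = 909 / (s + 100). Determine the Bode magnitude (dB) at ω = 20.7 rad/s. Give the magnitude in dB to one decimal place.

19.0 dB

|j20.7 + 100| = √(20.7² + 100²) = 102.1
|G(j20.7)| = 909 / 102.1 = 8.9013
20 log₁₀(8.9013) = 18.99 dB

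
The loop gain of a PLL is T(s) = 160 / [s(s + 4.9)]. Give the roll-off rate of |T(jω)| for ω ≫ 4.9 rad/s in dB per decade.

-40 dB/decade

With 0 zeros and 2 poles, the high-frequency asymptotic slope is 20 × (0 − 2) = -40 dB/decade.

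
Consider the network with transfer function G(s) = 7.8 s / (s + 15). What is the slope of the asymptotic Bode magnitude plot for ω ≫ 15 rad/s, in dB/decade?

With 1 zero and 1 pole, the high-frequency asymptotic slope is 20 × (1 − 1) = 0 dB/decade.

0 dB/decade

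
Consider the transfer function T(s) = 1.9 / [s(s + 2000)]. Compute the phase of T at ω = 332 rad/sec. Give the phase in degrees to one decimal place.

∠(j332 + 2000) = arctan(332/2000) = 9.43°
∠(j332) = 90.00°
∠T(j332) = − (9.43° + 90.00°) = -99.43°

-99.4°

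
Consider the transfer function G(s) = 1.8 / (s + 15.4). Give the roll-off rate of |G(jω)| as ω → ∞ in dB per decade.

With 0 zeros and 1 pole, the high-frequency asymptotic slope is 20 × (0 − 1) = -20 dB/decade.

-20 dB/decade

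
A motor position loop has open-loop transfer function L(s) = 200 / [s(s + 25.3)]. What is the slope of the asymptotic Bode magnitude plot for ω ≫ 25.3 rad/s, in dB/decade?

-40 dB/decade

With 0 zeros and 2 poles, the high-frequency asymptotic slope is 20 × (0 − 2) = -40 dB/decade.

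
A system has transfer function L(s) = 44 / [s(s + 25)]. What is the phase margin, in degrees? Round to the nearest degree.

86°

Gain crossover: |L(jω)| = 1 at ω ≈ 1.76 rad s⁻¹.
∠L(j1.76) = −90° − arctan(1.76/25) ≈ -94.02°
PM = 180° + (-94.02°) = 85.98°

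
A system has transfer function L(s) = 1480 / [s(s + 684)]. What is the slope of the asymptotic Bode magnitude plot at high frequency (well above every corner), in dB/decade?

-40 dB/decade

With 0 zeros and 2 poles, the high-frequency asymptotic slope is 20 × (0 − 2) = -40 dB/decade.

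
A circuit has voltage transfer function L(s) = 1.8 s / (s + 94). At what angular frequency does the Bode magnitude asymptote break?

The single real pole at s = −94 gives a corner at ω = 94 rad s⁻¹.

94 rad s⁻¹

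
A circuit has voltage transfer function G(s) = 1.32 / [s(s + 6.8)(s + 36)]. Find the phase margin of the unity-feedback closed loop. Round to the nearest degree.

Gain crossover: |G(jω)| = 1 at ω ≈ 0.00539 rad/s.
∠G(j0.00539) = −90° − arctan(0.00539/6.8) − arctan(0.00539/36) ≈ -90.05°
PM = 180° + (-90.05°) = 89.95°

90°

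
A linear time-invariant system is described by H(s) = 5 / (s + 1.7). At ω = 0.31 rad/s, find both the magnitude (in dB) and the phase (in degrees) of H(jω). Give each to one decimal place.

|H| = 9.2 dB, ∠H = -10.3 deg

|j0.31 + 1.7| = √(0.31² + 1.7²) = 1.728
|H(j0.31)| = 5 / 1.728 = 2.8935
20 log₁₀(2.8935) = 9.23 dB
∠(j0.31 + 1.7) = arctan(0.31/1.7) = 10.33°
∠H(j0.31) = −10.33° = -10.33°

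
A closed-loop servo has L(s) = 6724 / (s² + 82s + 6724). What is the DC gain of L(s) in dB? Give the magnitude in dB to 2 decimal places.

0.00 dB

L(0) = 6724 / 6724 = 1
20 log₁₀(1) = 0.000 dB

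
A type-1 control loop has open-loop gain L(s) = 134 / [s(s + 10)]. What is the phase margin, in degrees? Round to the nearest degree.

46°

Gain crossover: |L(jω)| = 1 at ω ≈ 9.64 rad/s.
∠L(j9.64) = −90° − arctan(9.64/10) ≈ -133.96°
PM = 180° + (-133.96°) = 46.04°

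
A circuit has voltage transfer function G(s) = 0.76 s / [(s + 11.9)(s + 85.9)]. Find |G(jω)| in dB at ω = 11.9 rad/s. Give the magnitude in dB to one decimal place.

|j11.9| = 11.9
|j11.9 + 11.9| = √(11.9² + 11.9²) = 16.83
|j11.9 + 85.9| = √(11.9² + 85.9²) = 86.72
|G(j11.9)| = 0.76 × 11.9 / (16.83 × 86.72) = 0.0061969
20 log₁₀(0.0061969) = -44.16 dB

-44.2 dB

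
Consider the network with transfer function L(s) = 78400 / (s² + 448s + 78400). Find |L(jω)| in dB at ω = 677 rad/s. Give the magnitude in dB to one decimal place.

-15.8 dB

|(j677)² + 448(j677) + 78400| = |-3.7993e+05 + j3.033e+05| = 4.861e+05
|L(j677)| = 78400 / 4.861e+05 = 0.16127
20 log₁₀(0.16127) = -15.85 dB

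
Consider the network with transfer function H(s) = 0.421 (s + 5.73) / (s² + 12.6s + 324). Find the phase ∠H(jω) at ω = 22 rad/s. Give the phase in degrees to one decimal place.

∠(j22 + 5.73) = arctan(22/5.73) = 75.40°
∠[(j22)² + 12.6(j22) + 324] = ∠[-160 + j277.2] = 119.99°
∠H(j22) = 75.40° − 119.99° = -44.59°

-44.6°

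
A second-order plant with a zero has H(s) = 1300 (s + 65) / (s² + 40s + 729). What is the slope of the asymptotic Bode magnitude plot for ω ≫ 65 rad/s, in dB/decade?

-20 dB/decade

With 1 zero and 2 poles, the high-frequency asymptotic slope is 20 × (1 − 2) = -20 dB/decade.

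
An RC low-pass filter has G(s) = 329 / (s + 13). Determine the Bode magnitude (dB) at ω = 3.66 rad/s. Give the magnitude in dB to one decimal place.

27.7 dB

|j3.66 + 13| = √(3.66² + 13²) = 13.51
|G(j3.66)| = 329 / 13.51 = 24.361
20 log₁₀(24.361) = 27.73 dB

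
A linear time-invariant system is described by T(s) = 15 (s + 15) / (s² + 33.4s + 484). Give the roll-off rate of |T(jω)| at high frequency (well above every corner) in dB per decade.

-20 dB/decade

With 1 zero and 2 poles, the high-frequency asymptotic slope is 20 × (1 − 2) = -20 dB/decade.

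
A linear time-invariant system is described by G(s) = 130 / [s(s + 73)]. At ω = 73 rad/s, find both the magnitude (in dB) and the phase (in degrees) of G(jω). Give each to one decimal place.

|G| = -35.3 dB, ∠G = -135.0 deg

|j73 + 73| = √(73² + 73²) = 103.2
|j73| = 73
|G(j73)| = 130 / (103.2 × 73) = 0.01725
20 log₁₀(0.01725) = -35.26 dB
∠(j73 + 73) = arctan(73/73) = 45.00°
∠(j73) = 90.00°
∠G(j73) = − (45.00° + 90.00°) = -135.00°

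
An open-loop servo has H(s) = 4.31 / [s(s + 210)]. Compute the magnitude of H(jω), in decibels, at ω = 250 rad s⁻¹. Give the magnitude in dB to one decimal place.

|j250 + 210| = √(250² + 210²) = 326.5
|j250| = 250
|H(j250)| = 4.31 / (326.5 × 250) = 5.2803e-05
20 log₁₀(5.2803e-05) = -85.55 dB

-85.5 dB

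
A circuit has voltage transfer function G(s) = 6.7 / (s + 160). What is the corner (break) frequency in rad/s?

160 rad/s

The single real pole at s = −160 gives a corner at ω = 160 rad/s.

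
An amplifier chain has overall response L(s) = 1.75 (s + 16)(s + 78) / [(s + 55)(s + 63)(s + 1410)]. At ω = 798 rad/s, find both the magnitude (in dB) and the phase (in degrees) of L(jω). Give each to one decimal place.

|j798 + 16| = √(798² + 16²) = 798.2
|j798 + 78| = √(798² + 78²) = 801.8
|j798 + 55| = √(798² + 55²) = 799.9
|j798 + 63| = √(798² + 63²) = 800.5
|j798 + 1410| = √(798² + 1410²) = 1620
|L(j798)| = 1.75 × 798.2 × 801.8 / (799.9 × 800.5 × 1620) = 0.0010796
20 log₁₀(0.0010796) = -59.33 dB
∠(j798 + 16) = arctan(798/16) = 88.85°
∠(j798 + 78) = arctan(798/78) = 84.42°
∠(j798 + 55) = arctan(798/55) = 86.06°
∠(j798 + 63) = arctan(798/63) = 85.49°
∠(j798 + 1410) = arctan(798/1410) = 29.51°
∠L(j798) = 88.85° + 84.42° − (86.06° + 85.49° + 29.51°) = -27.78°

|L| = -59.3 dB, ∠L = -27.8°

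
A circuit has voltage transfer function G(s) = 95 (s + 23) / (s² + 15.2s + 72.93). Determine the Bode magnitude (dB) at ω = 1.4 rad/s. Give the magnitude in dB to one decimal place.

|j1.4 + 23| = √(1.4² + 23²) = 23.04
|(j1.4)² + 15.2(j1.4) + 72.93| = |70.97 + j21.28| = 74.09
|G(j1.4)| = 95 × 23.04 / 74.09 = 29.545
20 log₁₀(29.545) = 29.41 dB

29.4 dB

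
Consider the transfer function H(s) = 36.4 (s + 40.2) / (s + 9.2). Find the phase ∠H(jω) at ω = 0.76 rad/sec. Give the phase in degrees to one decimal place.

-3.6 deg

∠(j0.76 + 40.2) = arctan(0.76/40.2) = 1.08°
∠(j0.76 + 9.2) = arctan(0.76/9.2) = 4.72°
∠H(j0.76) = 1.08° − 4.72° = -3.64°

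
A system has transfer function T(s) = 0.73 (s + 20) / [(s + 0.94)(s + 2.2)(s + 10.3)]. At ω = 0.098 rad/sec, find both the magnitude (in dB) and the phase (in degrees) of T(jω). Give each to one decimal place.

|j0.098 + 20| = √(0.098² + 20²) = 20
|j0.098 + 0.94| = √(0.098² + 0.94²) = 0.9451
|j0.098 + 2.2| = √(0.098² + 2.2²) = 2.202
|j0.098 + 10.3| = √(0.098² + 10.3²) = 10.3
|T(j0.098)| = 0.73 × 20 / (0.9451 × 2.202 × 10.3) = 0.68104
20 log₁₀(0.68104) = -3.34 dB
∠(j0.098 + 20) = arctan(0.098/20) = 0.28°
∠(j0.098 + 0.94) = arctan(0.098/0.94) = 5.95°
∠(j0.098 + 2.2) = arctan(0.098/2.2) = 2.55°
∠(j0.098 + 10.3) = arctan(0.098/10.3) = 0.55°
∠T(j0.098) = 0.28° − (5.95° + 2.55° + 0.55°) = -8.77°

|T| = -3.3 dB, ∠T = -8.8°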